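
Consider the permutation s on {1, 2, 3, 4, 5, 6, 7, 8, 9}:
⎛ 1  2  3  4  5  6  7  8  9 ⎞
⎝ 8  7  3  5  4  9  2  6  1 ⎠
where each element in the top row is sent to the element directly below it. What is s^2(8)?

Tracing 8 → 6 → … returns to 8 after 4 steps, so 8 lies in a 4-cycle (1 8 6 9).
Stepping 2 places around the cycle: 8 → 6 → 9.

9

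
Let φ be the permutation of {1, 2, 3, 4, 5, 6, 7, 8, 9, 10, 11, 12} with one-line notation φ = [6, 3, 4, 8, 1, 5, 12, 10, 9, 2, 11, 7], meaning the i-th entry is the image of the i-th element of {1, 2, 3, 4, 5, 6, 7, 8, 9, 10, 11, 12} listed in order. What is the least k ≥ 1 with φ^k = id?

The disjoint-cycle form of φ has cycle lengths 5, 3, 2, 1, 1.
The order of φ is the least common multiple of its cycle lengths: lcm(5, 3, 2) = 30.

30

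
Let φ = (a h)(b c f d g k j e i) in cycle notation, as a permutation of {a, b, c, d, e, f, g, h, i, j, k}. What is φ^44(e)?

e lies in the 9-cycle (b c f d g k j e i).
Powers repeat with period 9 on this cycle, and 44 mod 9 = 8, so φ^44(e) = φ^8(e).
Advancing 8 steps from e: e → i → b → c → f → d → g → k → j.

j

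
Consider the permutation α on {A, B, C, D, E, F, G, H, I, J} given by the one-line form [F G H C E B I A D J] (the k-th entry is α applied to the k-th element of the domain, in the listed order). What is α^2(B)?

Tracing B → G → … returns to B after 8 steps, so B lies in an 8-cycle (A, F, B, G, I, D, C, H).
Stepping 2 places around the cycle: B → G → I.

I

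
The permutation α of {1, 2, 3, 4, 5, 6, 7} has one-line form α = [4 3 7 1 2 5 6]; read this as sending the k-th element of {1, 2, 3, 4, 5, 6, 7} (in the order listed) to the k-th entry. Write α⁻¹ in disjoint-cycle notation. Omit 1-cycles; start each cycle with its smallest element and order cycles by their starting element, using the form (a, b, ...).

(1, 4)(2, 5, 6, 7, 3)

The cycle decomposition of α is (1, 4)(2, 3, 7, 6, 5).
The inverse reverses every cycle; in canonical form, α⁻¹ = (1, 4)(2, 5, 6, 7, 3).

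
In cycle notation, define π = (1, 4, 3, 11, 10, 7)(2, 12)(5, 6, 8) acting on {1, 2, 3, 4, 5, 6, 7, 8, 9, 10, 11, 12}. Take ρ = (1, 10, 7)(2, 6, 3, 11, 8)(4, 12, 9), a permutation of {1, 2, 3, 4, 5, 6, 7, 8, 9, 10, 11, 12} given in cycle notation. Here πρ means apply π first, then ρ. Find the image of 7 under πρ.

π(7) = 1, then ρ(1) = 10; composing gives (πρ)(7) = 10.

10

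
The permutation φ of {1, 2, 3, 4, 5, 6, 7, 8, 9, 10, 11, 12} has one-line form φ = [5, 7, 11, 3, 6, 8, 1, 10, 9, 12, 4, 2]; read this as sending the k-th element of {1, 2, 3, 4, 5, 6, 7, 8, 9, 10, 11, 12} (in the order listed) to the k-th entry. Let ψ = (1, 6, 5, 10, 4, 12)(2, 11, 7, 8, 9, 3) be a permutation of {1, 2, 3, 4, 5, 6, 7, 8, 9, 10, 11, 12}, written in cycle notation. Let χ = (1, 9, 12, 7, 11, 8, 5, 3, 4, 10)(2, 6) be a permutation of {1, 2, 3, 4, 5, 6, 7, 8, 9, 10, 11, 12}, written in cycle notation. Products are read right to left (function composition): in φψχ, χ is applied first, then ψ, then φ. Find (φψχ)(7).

1

Chase 7: χ(7) = 11; ψ(11) = 7; φ(7) = 1. Hence (φψχ)(7) = 1.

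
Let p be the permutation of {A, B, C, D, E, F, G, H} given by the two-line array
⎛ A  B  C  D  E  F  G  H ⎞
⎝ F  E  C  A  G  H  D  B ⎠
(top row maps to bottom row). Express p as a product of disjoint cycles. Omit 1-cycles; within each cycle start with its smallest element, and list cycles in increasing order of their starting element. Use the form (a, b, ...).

Start at A and follow images: A → F → H → B → E → G → D → A, giving the cycle (A, F, H, B, E, G, D).
Repeating from the next unused element and collecting all non-trivial cycles gives (A, F, H, B, E, G, D).

(A, F, H, B, E, G, D)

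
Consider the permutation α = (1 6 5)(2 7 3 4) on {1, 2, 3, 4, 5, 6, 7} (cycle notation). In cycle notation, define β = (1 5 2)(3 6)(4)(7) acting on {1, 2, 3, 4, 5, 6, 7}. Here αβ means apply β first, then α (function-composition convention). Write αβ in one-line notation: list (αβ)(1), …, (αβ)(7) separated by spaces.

1 6 5 2 7 4 3

For each element, apply β then α: 1 → 5 → 1; 2 → 1 → 6; 3 → 6 → 5; 4 → 4 → 2; 5 → 2 → 7; 6 → 3 → 4; 7 → 7 → 3.
So αβ in one-line form is 1 6 5 2 7 4 3.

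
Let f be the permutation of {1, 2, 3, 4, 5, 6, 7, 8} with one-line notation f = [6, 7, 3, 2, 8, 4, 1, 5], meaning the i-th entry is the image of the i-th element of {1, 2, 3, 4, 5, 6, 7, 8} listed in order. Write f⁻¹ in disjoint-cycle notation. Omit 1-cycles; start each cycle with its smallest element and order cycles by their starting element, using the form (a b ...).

(1 7 2 4 6)(5 8)

First write f in disjoint cycles: (1 6 4 2 7)(5 8).
Reversing each cycle (and rotating so the smallest element leads) gives f⁻¹ = (1 7 2 4 6)(5 8).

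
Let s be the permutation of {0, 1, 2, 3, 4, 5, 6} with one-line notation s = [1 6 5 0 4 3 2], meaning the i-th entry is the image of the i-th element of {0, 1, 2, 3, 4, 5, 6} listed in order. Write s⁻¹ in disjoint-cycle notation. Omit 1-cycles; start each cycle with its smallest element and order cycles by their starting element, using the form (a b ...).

First write s in disjoint cycles: (0 1 6 2 5 3).
Reversing each cycle (and rotating so the smallest element leads) gives s⁻¹ = (0 3 5 2 6 1).

(0 3 5 2 6 1)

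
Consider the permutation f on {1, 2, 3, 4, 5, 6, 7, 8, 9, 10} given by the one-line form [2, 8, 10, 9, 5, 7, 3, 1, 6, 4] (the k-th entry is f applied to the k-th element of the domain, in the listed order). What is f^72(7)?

Tracing 7 → 3 → … returns to 7 after 6 steps, so 7 lies in a 6-cycle (3, 10, 4, 9, 6, 7).
On a 6-cycle, f^6 is the identity, so f^72 = f^0 there (72 ≡ 0 mod 6).
So f^72(7) = 7.

7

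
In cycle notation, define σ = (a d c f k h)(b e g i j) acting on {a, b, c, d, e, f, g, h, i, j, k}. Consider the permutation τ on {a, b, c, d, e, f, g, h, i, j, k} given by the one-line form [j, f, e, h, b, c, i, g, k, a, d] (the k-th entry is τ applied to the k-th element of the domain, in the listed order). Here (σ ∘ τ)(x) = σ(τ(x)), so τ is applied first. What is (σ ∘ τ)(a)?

τ(a) = j, then σ(j) = b; composing gives (σ ∘ τ)(a) = b.

b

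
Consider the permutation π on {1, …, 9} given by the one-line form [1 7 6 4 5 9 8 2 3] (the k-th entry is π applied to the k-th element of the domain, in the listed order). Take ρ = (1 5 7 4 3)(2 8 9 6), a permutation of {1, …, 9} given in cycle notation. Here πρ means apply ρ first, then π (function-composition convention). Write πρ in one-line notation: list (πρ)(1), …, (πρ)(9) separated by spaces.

5 2 1 6 8 7 4 3 9

For each element, apply ρ then π: 1 → 5 → 5; 2 → 8 → 2; 3 → 1 → 1; 4 → 3 → 6; 5 → 7 → 8; 6 → 2 → 7; 7 → 4 → 4; 8 → 9 → 3; 9 → 6 → 9.
So πρ in one-line form is 5 2 1 6 8 7 4 3 9.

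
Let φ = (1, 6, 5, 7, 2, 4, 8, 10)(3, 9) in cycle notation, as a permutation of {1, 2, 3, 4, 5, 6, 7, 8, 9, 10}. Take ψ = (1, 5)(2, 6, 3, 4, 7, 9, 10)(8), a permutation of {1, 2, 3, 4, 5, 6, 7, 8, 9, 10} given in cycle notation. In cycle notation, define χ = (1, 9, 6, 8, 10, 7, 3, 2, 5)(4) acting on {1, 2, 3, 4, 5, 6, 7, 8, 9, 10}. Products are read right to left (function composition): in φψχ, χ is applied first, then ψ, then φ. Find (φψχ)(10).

3

(φψχ)(10) = φ(ψ(χ(10))). χ(10) = 7, then ψ(7) = 9, then φ(9) = 3, so the result is 3.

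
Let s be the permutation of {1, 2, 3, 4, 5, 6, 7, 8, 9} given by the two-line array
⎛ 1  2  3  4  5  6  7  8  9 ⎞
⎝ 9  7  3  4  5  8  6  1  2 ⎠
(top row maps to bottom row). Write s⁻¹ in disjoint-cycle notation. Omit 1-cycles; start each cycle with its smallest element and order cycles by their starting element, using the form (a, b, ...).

The cycle decomposition of s is (1, 9, 2, 7, 6, 8).
The inverse reverses every cycle; in canonical form, s⁻¹ = (1, 8, 6, 7, 2, 9).

(1, 8, 6, 7, 2, 9)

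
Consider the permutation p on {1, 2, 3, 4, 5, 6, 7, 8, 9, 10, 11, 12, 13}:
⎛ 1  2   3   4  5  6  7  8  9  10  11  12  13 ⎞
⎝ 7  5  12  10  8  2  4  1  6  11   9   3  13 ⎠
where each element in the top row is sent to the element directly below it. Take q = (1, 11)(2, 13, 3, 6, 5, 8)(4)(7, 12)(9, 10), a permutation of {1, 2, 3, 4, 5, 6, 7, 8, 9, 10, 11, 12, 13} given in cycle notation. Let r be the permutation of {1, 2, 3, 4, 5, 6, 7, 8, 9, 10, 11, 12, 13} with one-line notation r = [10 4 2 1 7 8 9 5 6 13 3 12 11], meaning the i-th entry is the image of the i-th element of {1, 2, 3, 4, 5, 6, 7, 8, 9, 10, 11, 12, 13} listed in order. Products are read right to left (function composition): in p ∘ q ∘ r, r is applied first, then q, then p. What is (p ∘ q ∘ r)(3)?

13

(p ∘ q ∘ r)(3) = p(q(r(3))). r(3) = 2, then q(2) = 13, then p(13) = 13, so the result is 13.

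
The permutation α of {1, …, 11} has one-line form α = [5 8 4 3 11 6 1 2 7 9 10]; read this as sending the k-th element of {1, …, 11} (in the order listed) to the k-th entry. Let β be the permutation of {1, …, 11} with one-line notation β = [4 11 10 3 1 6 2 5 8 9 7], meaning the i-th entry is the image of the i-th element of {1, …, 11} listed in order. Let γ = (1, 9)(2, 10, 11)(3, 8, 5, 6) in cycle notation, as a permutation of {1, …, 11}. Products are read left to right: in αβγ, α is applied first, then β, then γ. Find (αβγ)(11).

Chase 11: α(11) = 10; β(10) = 9; γ(9) = 1. Hence (αβγ)(11) = 1.

1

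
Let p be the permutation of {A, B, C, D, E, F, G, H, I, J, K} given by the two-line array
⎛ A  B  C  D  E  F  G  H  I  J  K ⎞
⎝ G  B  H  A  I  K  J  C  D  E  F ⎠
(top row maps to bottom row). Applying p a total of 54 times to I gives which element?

I

Tracing I → D → … returns to I after 6 steps, so I lies in a 6-cycle (A G J E I D).
On a 6-cycle, p^6 is the identity, so p^54 = p^0 there (54 ≡ 0 mod 6).
So p^54(I) = I.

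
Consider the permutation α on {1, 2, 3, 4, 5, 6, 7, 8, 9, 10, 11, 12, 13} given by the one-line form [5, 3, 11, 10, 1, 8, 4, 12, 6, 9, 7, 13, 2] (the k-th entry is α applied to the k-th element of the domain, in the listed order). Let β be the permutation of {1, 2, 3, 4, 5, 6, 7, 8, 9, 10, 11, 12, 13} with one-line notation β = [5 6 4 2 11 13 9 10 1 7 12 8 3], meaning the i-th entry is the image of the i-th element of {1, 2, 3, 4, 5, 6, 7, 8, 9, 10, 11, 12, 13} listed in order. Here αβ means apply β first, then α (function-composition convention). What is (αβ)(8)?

First apply β: β(8) = 10, then α(10) = 9. Thus (αβ)(8) = 9.

9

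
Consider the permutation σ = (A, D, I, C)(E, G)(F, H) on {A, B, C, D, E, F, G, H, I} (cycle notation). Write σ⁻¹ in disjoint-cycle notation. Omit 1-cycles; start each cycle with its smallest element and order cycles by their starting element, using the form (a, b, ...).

(A, C, I, D)(E, G)(F, H)

The inverse reverses each cycle.
Reversing each cycle of σ and rotating so the smallest element leads gives (A, C, I, D)(E, G)(F, H).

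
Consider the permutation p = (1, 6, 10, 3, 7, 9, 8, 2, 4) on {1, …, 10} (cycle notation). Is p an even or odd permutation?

even

The cycle lengths are 9, 1.
A cycle is odd iff its length is even; p has 0 even-length cycles, so sgn(p) = (−1)^0 and p is even.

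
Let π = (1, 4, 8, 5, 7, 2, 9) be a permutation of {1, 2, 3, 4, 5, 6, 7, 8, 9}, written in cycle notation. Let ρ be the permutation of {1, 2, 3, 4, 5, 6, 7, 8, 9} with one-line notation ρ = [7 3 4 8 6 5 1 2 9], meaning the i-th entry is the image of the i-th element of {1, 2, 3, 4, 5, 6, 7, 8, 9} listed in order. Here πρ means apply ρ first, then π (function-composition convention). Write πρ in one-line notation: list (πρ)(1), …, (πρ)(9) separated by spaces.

For each element, apply ρ then π: 1 → 7 → 2; 2 → 3 → 3; 3 → 4 → 8; 4 → 8 → 5; 5 → 6 → 6; 6 → 5 → 7; 7 → 1 → 4; 8 → 2 → 9; 9 → 9 → 1.
So πρ in one-line form is 2 3 8 5 6 7 4 9 1.

2 3 8 5 6 7 4 9 1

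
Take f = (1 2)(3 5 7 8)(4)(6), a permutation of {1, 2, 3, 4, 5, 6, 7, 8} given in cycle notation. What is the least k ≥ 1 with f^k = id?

The cycle type of f is (4, 2, 1, 1).
The order of f is the least common multiple of its cycle lengths: lcm(4, 2) = 4.

4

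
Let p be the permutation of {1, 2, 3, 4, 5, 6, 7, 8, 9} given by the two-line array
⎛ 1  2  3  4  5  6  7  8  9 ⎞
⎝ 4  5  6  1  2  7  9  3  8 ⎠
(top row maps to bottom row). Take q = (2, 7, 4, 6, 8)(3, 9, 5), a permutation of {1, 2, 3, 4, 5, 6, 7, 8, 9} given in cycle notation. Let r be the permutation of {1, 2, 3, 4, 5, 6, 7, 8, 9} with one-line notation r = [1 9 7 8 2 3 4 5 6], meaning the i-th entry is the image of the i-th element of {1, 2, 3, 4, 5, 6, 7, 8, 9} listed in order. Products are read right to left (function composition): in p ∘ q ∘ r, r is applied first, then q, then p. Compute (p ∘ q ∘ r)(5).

9

Apply the permutations in order: r(5) = 2, then q(2) = 7, then p(7) = 9. So (p ∘ q ∘ r)(5) = 9.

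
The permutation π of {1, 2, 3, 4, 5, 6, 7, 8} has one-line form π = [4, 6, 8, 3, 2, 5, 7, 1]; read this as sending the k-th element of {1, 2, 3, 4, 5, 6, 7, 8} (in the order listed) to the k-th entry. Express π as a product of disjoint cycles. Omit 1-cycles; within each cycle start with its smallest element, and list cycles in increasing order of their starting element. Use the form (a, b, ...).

Iterating π from 1 gives 1 → 4 → 3 → 8 → 1; that is the 4-cycle (1, 4, 3, 8).
Continuing from each remaining unvisited element yields (1, 4, 3, 8)(2, 6, 5).

(1, 4, 3, 8)(2, 6, 5)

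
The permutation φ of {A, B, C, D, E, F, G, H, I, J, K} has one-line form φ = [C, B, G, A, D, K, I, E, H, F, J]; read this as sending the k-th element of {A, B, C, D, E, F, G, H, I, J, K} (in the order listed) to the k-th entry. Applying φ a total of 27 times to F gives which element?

F

Tracing F → K → … returns to F after 3 steps, so F lies in a 3-cycle (F K J).
On a 3-cycle, φ^3 is the identity, so φ^27 = φ^0 there (27 ≡ 0 mod 3).
So φ^27(F) = F.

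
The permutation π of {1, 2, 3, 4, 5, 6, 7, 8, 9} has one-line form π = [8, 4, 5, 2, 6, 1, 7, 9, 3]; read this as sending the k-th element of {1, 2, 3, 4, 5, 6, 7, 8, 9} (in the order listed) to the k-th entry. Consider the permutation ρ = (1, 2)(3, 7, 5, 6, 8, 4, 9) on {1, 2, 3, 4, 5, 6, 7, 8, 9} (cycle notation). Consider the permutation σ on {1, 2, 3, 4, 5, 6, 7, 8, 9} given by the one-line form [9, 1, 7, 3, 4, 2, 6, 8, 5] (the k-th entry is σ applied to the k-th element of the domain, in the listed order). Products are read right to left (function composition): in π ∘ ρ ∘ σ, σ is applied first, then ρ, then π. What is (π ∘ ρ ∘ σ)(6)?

8

Apply the permutations in order: σ(6) = 2, then ρ(2) = 1, then π(1) = 8. So (π ∘ ρ ∘ σ)(6) = 8.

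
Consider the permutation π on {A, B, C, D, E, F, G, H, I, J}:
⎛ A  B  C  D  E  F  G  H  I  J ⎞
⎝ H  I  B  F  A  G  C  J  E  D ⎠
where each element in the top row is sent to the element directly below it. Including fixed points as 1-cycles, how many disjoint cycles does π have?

1

The cycle decomposition is (A H J D F G C B I E), which has 1 cycle (counting 1-cycles).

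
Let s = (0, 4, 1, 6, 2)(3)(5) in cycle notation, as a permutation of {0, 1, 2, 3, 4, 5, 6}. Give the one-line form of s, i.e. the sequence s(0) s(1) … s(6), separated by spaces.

Image by image: 0→4, 1→6, 2→0, 3→3, 4→1, 5→5, 6→2.
So the one-line form is 4 6 0 3 1 5 2.

4 6 0 3 1 5 2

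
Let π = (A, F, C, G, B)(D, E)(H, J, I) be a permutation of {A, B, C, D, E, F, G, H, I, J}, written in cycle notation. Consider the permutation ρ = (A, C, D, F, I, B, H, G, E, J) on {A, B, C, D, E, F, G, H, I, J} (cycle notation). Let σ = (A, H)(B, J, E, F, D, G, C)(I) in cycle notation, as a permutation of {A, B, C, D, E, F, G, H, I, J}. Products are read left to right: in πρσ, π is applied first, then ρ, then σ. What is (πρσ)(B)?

B

Apply the permutations in order: π(B) = A, then ρ(A) = C, then σ(C) = B. So (πρσ)(B) = B.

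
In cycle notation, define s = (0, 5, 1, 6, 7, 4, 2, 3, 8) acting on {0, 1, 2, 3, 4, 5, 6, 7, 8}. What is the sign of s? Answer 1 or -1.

1

The cycle lengths are 9.
A cycle of length ℓ contributes ℓ−1 transpositions, so s is a product of 8 transpositions — even.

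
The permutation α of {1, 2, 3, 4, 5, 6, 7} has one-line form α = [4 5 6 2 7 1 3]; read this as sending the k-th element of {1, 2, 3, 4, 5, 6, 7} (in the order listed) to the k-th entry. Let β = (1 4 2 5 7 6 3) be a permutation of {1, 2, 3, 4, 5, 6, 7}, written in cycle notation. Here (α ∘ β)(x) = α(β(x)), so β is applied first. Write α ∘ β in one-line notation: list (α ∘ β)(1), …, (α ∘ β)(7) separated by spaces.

(α ∘ β)(x) = α(β(x)). Computing each image: α(β(1)) = α(4) = 2, α(β(2)) = α(5) = 7, α(β(3)) = α(1) = 4, α(β(4)) = α(2) = 5, α(β(5)) = α(7) = 3, α(β(6)) = α(3) = 6, α(β(7)) = α(6) = 1.
Hence α ∘ β = [2 7 4 5 3 6 1].

2 7 4 5 3 6 1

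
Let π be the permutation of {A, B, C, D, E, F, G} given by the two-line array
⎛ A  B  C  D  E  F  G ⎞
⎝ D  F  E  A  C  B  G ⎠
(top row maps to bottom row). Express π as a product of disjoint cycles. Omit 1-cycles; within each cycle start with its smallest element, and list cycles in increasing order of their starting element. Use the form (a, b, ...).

(A, D)(B, F)(C, E)

From A: A → D → A, closing the cycle (A, D).
Continuing from each remaining unvisited element yields (A, D)(B, F)(C, E).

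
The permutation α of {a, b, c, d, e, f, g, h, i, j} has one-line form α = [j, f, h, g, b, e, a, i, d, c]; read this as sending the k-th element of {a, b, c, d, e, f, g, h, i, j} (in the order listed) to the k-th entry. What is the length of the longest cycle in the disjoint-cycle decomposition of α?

Decomposing into disjoint cycles gives (a, j, c, h, i, d, g)(b, f, e); the longest has length 7.

7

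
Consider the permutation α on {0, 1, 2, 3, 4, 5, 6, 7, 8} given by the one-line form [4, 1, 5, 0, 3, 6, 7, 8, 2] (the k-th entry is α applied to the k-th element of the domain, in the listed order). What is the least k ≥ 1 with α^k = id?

15

Decomposing into disjoint cycles gives cycle lengths 5, 3, 1.
The order is lcm(5, 3) = 15.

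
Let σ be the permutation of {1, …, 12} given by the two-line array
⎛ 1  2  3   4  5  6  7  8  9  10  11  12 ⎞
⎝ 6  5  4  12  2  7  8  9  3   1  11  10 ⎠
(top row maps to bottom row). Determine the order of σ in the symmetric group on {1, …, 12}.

Writing σ as disjoint cycles, the cycle lengths are 9, 2, 1.
The order is lcm(9, 2) = 18.

18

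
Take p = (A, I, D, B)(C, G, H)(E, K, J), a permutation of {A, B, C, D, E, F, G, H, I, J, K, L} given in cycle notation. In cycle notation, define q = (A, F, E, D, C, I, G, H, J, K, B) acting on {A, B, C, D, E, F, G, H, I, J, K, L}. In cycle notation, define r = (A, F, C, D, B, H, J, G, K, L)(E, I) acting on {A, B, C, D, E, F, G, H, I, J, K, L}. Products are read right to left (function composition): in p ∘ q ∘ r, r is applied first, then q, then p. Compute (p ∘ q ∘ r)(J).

C

Apply the permutations in order: r(J) = G, then q(G) = H, then p(H) = C. So (p ∘ q ∘ r)(J) = C.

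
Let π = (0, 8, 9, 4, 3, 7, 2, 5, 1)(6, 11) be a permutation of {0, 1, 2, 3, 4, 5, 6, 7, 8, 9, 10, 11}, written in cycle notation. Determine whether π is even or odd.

The cycle lengths are 9, 2, 1.
A cycle of length ℓ contributes ℓ−1 transpositions, so π is a product of 8 + 1 = 9 transpositions — odd.

odd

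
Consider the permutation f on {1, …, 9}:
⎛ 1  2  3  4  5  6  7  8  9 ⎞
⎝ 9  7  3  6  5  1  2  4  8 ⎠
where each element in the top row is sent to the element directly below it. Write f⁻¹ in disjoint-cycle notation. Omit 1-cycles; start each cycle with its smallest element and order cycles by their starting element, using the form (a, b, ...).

First write f in disjoint cycles: (1, 9, 8, 4, 6)(2, 7).
Reversing each cycle (and rotating so the smallest element leads) gives f⁻¹ = (1, 6, 4, 8, 9)(2, 7).

(1, 6, 4, 8, 9)(2, 7)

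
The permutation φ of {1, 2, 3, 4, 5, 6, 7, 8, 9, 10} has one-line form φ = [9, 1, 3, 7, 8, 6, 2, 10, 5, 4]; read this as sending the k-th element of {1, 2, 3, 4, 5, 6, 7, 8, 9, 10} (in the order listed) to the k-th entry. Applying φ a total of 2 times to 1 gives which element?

Tracing 1 → 9 → … returns to 1 after 8 steps, so 1 lies in an 8-cycle (1, 9, 5, 8, 10, 4, 7, 2).
Advancing 2 steps from 1: 1 → 9 → 5.

5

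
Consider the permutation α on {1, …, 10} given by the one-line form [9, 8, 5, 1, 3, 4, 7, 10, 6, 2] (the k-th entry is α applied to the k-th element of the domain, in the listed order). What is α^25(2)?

8

Tracing 2 → 8 → … returns to 2 after 3 steps, so 2 lies in a 3-cycle (2, 8, 10).
Powers repeat with period 3 on this cycle, and 25 mod 3 = 1, so α^25(2) = α^1(2).
Advancing 1 step from 2: 2 → 8.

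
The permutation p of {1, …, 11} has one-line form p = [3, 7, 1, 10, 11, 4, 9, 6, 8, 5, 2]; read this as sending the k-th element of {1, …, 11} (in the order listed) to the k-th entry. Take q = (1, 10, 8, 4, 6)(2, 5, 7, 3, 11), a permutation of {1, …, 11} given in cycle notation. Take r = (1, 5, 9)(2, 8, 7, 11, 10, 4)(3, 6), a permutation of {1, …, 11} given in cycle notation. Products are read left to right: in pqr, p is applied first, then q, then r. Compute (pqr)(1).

(pqr)(1) = r(q(p(1))). p(1) = 3, then q(3) = 11, then r(11) = 10, so the result is 10.

10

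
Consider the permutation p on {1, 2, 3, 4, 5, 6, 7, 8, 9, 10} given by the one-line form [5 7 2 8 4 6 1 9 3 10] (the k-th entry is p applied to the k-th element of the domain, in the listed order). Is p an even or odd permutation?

odd

In disjoint-cycle form the cycle lengths are 8, 1, 1.
A cycle is odd iff its length is even; p has 1 even-length cycle, so sgn(p) = (−1)^1 and p is odd.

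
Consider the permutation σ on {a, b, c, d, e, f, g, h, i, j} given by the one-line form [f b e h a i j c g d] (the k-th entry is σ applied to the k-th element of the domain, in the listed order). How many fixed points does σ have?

The fixed points (elements with σ(x) = x) are {b}, so there is 1.

1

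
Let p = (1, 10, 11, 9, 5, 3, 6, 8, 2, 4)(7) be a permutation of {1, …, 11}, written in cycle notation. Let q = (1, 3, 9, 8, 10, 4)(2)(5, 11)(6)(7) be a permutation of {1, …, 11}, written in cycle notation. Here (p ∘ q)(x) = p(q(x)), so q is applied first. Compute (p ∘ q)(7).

First apply q: q(7) = 7, then p(7) = 7. Thus (p ∘ q)(7) = 7.

7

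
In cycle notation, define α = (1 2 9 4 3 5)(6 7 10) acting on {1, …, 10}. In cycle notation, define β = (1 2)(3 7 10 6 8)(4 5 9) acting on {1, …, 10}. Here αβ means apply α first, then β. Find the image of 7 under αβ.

6

(αβ)(7) = β(α(7)). α(7) = 10, then β(10) = 6. So (αβ)(7) = 6.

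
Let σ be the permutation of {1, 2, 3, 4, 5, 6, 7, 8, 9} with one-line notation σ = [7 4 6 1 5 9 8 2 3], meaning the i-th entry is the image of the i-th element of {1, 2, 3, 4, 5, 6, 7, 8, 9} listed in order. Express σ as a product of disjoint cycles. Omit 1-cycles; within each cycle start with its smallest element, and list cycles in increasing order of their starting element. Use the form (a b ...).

(1 7 8 2 4)(3 6 9)

Iterating σ from 1 gives 1 → 7 → 8 → 2 → 4 → 1; that is the 5-cycle (1 7 8 2 4).
Continuing from each remaining unvisited element yields (1 7 8 2 4)(3 6 9).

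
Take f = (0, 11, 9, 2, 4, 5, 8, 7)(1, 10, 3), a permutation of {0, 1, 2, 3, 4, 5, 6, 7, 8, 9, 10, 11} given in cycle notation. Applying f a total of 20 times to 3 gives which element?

10

3 lies in the 3-cycle (1, 10, 3).
Since the cycle has length 3, f^20 acts on it the same as f^2 (20 mod 3 = 2).
Stepping 2 places around the cycle: 3 → 1 → 10.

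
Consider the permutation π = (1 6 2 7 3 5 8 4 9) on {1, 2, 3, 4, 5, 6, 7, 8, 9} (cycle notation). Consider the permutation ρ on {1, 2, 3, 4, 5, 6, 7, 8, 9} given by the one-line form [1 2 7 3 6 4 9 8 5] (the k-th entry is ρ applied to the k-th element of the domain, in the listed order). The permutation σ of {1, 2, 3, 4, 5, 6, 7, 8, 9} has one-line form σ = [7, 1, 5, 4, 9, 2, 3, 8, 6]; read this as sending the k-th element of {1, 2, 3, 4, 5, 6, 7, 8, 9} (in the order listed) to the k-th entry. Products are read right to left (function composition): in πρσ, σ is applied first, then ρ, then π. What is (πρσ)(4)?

Apply the permutations in order: σ(4) = 4, then ρ(4) = 3, then π(3) = 5. So (πρσ)(4) = 5.

5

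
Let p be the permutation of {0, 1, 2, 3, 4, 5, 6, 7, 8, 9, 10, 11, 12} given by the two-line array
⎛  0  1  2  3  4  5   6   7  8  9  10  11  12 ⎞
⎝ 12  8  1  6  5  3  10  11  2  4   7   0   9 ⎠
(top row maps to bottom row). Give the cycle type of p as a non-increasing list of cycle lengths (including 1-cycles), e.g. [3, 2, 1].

The disjoint cycles are (0, 12, 9, 4, 5, 3, 6, 10, 7, 11)(1, 8, 2), with lengths 10, 3 in non-increasing order.

[10, 3]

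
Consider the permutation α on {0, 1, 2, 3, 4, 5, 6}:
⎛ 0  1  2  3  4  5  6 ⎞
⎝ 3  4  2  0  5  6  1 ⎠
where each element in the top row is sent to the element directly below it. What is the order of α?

Writing α as disjoint cycles, the cycle lengths are 4, 2, 1.
The order of α is the least common multiple of its cycle lengths: lcm(4, 2) = 4.

4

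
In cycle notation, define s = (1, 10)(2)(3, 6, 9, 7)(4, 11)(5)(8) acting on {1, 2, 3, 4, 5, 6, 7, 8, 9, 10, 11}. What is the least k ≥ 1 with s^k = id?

4

The cycle type of s is (4, 2, 2, 1, 1, 1).
The order is lcm(4, 2, 2) = 4.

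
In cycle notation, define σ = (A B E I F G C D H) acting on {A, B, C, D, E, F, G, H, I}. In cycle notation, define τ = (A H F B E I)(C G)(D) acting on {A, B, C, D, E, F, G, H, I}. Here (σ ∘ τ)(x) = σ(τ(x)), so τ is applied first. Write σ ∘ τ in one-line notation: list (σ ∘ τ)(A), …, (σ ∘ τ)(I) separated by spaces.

For each element, apply τ then σ: A → H → A; B → E → I; C → G → C; D → D → H; E → I → F; F → B → E; G → C → D; H → F → G; I → A → B.
So σ ∘ τ in one-line form is A I C H F E D G B.

A I C H F E D G B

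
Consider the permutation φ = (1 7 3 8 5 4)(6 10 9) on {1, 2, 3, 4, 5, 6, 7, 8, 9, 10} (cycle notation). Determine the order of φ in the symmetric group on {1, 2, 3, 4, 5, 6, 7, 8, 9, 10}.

6

The cycle type of φ is (6, 3, 1).
The order is lcm(6, 3) = 6.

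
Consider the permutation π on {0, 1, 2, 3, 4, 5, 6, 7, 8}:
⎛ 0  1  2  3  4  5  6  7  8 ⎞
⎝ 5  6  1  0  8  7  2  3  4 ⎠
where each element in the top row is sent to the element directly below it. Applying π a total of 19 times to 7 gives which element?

5

Tracing 7 → 3 → … returns to 7 after 4 steps, so 7 lies in a 4-cycle (0 5 7 3).
Powers repeat with period 4 on this cycle, and 19 mod 4 = 3, so π^19(7) = π^3(7).
Advancing 3 steps from 7: 7 → 3 → 0 → 5.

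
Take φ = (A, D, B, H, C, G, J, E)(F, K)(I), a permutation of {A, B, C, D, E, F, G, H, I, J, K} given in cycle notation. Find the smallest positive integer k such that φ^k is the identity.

The disjoint cycles have lengths 8, 2, 1.
The order of φ is the least common multiple of its cycle lengths: lcm(8, 2) = 8.

8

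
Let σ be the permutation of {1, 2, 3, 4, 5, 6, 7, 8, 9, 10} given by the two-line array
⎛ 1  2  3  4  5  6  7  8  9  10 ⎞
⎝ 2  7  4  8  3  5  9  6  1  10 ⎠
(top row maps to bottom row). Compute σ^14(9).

2

Tracing 9 → 1 → … returns to 9 after 4 steps, so 9 lies in a 4-cycle (1, 2, 7, 9).
Powers repeat with period 4 on this cycle, and 14 mod 4 = 2, so σ^14(9) = σ^2(9).
Advancing 2 steps from 9: 9 → 1 → 2.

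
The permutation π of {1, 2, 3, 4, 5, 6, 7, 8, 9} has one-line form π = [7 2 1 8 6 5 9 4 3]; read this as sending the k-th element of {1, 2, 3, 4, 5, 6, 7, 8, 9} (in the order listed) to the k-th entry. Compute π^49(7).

9

Tracing 7 → 9 → … returns to 7 after 4 steps, so 7 lies in a 4-cycle (1, 7, 9, 3).
Since the cycle has length 4, π^49 acts on it the same as π^1 (49 mod 4 = 1).
Stepping 1 place around the cycle: 7 → 9.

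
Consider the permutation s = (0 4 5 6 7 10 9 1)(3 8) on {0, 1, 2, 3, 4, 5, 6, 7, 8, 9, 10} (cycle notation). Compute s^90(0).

5

0 lies in the 8-cycle (0 4 5 6 7 10 9 1).
Since the cycle has length 8, s^90 acts on it the same as s^2 (90 mod 8 = 2).
Stepping 2 places around the cycle: 0 → 4 → 5.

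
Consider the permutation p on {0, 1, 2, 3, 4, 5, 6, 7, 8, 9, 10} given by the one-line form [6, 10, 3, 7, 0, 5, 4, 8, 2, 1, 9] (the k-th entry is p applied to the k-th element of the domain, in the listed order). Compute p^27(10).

Tracing 10 → 9 → … returns to 10 after 3 steps, so 10 lies in a 3-cycle (1 10 9).
Since the cycle has length 3, p^27 acts on it the same as p^0 (27 mod 3 = 0).
So p^27(10) = 10.

10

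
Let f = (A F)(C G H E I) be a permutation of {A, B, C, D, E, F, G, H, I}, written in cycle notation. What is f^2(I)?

I lies in the 5-cycle (C G H E I).
Stepping 2 places around the cycle: I → C → G.

G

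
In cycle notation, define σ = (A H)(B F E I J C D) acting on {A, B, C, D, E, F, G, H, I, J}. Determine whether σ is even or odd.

The cycle lengths are 7, 2, 1.
A cycle is odd iff its length is even; σ has 1 even-length cycle, so sgn(σ) = (−1)^1 and σ is odd.

odd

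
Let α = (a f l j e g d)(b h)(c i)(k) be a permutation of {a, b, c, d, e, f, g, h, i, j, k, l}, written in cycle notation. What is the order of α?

The cycle type of α is (7, 2, 2, 1).
The order is lcm(7, 2, 2) = 14.

14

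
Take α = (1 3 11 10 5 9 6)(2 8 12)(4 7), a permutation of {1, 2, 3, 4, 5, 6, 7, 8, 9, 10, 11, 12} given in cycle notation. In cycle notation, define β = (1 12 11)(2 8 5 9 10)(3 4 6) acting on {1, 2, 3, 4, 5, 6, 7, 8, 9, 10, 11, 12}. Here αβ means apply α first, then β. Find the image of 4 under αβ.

7

First apply α: α(4) = 7, then β(7) = 7. Thus (αβ)(4) = 7.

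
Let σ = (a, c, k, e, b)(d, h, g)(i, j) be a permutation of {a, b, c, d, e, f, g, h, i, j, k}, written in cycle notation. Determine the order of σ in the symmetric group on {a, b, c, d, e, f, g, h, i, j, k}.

30

The disjoint cycles have lengths 5, 3, 2, 1.
The order is lcm(5, 3, 2) = 30.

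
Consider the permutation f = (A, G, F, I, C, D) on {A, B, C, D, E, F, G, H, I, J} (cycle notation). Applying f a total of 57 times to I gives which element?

I lies in the 6-cycle (A, G, F, I, C, D).
On a 6-cycle, f^6 is the identity, so f^57 = f^3 there (57 ≡ 3 mod 6).
Advancing 3 steps from I: I → C → D → A.

A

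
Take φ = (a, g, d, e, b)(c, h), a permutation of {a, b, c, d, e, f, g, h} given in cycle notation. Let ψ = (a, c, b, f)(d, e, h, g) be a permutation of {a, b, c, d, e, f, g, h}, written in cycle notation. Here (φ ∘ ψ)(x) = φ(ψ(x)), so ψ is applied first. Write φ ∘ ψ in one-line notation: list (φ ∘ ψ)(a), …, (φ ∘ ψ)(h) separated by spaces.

h f a b c g e d

For each element, apply ψ then φ: a → c → h; b → f → f; c → b → a; d → e → b; e → h → c; f → a → g; g → d → e; h → g → d.
Collecting the images, φ ∘ ψ = [h f a b c g e d].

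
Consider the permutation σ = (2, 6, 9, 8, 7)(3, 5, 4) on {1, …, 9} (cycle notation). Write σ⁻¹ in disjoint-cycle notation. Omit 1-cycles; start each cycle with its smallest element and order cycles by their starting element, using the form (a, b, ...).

(2, 7, 8, 9, 6)(3, 4, 5)

The inverse reverses each cycle.
After reversing and putting each cycle's least element first, σ⁻¹ = (2, 7, 8, 9, 6)(3, 4, 5).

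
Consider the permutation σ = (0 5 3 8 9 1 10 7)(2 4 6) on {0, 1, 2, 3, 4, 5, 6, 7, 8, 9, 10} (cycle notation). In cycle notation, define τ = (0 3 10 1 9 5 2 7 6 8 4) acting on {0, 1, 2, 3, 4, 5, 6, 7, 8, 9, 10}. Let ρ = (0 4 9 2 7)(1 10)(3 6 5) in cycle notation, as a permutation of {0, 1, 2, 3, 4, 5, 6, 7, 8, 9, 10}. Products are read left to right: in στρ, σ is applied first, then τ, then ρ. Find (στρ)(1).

10

Chase 1: σ(1) = 10; τ(10) = 1; ρ(1) = 10. Hence (στρ)(1) = 10.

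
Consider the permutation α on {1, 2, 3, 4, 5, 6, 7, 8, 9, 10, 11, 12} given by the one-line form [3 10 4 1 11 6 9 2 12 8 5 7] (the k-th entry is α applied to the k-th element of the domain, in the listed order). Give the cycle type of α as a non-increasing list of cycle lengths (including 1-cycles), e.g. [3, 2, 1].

[3, 3, 3, 2, 1]

The disjoint cycles are (1 3 4)(2 10 8)(5 11)(6)(7 9 12), with lengths 3, 3, 3, 2, 1 in non-increasing order.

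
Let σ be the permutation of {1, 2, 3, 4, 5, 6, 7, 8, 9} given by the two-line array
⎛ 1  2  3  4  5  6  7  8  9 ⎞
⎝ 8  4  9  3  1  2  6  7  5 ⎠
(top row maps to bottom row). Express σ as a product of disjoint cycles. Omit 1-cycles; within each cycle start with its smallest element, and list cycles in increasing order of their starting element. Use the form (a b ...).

(1 8 7 6 2 4 3 9 5)

From 1: 1 → 8 → 7 → 6 → 2 → 4 → 3 → 9 → 5 → 1, closing the cycle (1 8 7 6 2 4 3 9 5).
Continuing from each remaining unvisited element yields (1 8 7 6 2 4 3 9 5).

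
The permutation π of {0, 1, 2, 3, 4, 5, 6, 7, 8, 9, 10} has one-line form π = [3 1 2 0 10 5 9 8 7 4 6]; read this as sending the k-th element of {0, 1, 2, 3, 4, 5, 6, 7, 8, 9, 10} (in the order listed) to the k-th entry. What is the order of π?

Writing π as disjoint cycles, the cycle lengths are 4, 2, 2, 1, 1, 1.
Since disjoint cycles commute, ord(π) = lcm(4, 2, 2) = 4.

4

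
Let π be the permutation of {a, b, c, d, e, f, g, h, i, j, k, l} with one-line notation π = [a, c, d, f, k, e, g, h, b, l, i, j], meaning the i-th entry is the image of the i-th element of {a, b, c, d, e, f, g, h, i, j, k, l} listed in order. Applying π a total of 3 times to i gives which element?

Tracing i → b → … returns to i after 7 steps, so i lies in a 7-cycle (b, c, d, f, e, k, i).
Stepping 3 places around the cycle: i → b → c → d.

d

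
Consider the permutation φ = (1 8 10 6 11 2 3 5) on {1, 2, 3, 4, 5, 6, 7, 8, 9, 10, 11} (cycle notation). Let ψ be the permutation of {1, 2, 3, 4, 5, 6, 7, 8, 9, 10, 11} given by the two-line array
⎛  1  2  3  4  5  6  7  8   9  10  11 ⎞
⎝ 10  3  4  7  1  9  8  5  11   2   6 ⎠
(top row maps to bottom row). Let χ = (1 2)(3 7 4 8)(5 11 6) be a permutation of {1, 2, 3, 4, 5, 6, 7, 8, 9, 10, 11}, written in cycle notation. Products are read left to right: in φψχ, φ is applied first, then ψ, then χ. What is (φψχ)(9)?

Apply the permutations in order: φ(9) = 9, then ψ(9) = 11, then χ(11) = 6. So (φψχ)(9) = 6.

6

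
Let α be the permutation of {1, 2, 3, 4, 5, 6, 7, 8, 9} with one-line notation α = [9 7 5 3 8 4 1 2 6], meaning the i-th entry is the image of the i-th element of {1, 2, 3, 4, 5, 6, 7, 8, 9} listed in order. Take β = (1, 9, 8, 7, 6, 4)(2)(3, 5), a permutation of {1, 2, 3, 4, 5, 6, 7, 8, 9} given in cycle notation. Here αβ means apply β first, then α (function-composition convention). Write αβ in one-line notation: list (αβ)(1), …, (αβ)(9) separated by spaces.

6 7 8 9 5 3 4 1 2

For each element, apply β then α: 1 → 9 → 6; 2 → 2 → 7; 3 → 5 → 8; 4 → 1 → 9; 5 → 3 → 5; 6 → 4 → 3; 7 → 6 → 4; 8 → 7 → 1; 9 → 8 → 2.
Collecting the images, αβ = [6 7 8 9 5 3 4 1 2].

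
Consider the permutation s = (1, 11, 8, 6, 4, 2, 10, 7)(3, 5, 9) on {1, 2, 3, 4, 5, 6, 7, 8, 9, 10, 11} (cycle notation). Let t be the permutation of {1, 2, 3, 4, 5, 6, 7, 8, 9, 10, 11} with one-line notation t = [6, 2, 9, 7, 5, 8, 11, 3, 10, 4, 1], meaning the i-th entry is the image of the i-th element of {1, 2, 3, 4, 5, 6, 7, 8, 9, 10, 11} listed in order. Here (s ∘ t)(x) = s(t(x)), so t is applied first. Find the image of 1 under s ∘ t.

t(1) = 6, then s(6) = 4; composing gives (s ∘ t)(1) = 4.

4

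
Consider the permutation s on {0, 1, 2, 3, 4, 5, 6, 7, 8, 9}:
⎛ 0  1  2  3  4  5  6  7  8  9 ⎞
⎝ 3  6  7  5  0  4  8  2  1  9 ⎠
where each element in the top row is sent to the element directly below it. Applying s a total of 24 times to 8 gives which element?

8

Tracing 8 → 1 → … returns to 8 after 3 steps, so 8 lies in a 3-cycle (1 6 8).
Since the cycle has length 3, s^24 acts on it the same as s^0 (24 mod 3 = 0).
So s^24(8) = 8.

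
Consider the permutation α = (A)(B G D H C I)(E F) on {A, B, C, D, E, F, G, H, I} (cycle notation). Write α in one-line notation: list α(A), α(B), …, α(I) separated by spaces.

Image by image: A→A, B→G, C→I, D→H, E→F, F→E, G→D, H→C, I→B.
So the one-line form is A G I H F E D C B.

A G I H F E D C B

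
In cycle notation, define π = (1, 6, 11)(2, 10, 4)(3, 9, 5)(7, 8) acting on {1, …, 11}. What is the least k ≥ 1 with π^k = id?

6

The disjoint cycles have lengths 3, 3, 3, 2.
The order of π is the least common multiple of its cycle lengths: lcm(3, 3, 3, 2) = 6.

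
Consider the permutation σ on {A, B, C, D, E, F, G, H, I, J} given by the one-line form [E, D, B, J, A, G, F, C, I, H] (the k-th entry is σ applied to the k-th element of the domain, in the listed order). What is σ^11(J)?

H

Tracing J → H → … returns to J after 5 steps, so J lies in a 5-cycle (B, D, J, H, C).
Since the cycle has length 5, σ^11 acts on it the same as σ^1 (11 mod 5 = 1).
Advancing 1 step from J: J → H.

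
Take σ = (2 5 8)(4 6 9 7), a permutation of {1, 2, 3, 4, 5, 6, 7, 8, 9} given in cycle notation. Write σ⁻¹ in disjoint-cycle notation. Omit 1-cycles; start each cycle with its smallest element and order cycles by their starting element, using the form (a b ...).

If σ sends a → b within a cycle, σ⁻¹ sends b → a; equivalently, reverse each cycle.
After reversing and putting each cycle's least element first, σ⁻¹ = (2 8 5)(4 7 9 6).

(2 8 5)(4 7 9 6)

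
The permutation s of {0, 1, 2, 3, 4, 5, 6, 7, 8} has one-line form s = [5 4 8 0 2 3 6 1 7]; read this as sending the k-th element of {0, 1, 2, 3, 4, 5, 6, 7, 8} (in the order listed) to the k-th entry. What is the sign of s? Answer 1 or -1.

1

In disjoint-cycle form the cycle lengths are 5, 3, 1.
A cycle is odd iff its length is even; s has 0 even-length cycles, so sgn(s) = (−1)^0 and s is even.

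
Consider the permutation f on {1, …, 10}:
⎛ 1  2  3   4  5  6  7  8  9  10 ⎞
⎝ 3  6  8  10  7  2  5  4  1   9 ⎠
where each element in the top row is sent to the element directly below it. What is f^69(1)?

Tracing 1 → 3 → … returns to 1 after 6 steps, so 1 lies in a 6-cycle (1 3 8 4 10 9).
Since the cycle has length 6, f^69 acts on it the same as f^3 (69 mod 6 = 3).
Stepping 3 places around the cycle: 1 → 3 → 8 → 4.

4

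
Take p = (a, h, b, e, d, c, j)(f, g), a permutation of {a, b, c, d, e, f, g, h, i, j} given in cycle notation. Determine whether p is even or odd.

odd

The cycle lengths are 7, 2, 1.
A cycle of length ℓ contributes ℓ−1 transpositions, so p is a product of 6 + 1 = 7 transpositions — odd.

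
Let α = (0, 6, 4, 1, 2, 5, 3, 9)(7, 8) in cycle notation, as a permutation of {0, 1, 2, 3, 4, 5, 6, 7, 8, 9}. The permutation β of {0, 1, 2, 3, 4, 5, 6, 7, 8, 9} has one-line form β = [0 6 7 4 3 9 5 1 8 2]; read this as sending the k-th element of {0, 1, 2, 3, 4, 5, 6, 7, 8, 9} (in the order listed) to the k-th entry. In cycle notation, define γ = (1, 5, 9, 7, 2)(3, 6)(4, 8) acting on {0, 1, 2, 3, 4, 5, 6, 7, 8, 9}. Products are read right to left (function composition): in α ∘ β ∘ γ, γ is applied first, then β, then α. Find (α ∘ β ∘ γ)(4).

7

(α ∘ β ∘ γ)(4) = α(β(γ(4))). γ(4) = 8, then β(8) = 8, then α(8) = 7, so the result is 7.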